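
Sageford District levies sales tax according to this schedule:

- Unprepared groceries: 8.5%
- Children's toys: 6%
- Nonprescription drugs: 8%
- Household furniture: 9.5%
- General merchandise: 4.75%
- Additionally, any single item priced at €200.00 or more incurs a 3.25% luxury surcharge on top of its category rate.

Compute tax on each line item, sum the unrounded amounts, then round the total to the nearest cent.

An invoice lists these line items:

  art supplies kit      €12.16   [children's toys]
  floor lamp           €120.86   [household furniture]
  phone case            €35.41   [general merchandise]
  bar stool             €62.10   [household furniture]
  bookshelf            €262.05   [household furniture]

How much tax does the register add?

Art supplies kit €12.16: children's toys → 6% → €0.7296
Floor lamp €120.86: household furniture → 9.5% → €11.4817
Phone case €35.41: general merchandise → 4.75% → €1.681975
Bar stool €62.10: household furniture → 9.5% → €5.8995
Bookshelf €262.05: household furniture → 9.5% + 3.25% surcharge = 12.75% → €33.411375
Unrounded tax sum = €53.20415 → €53.20

€53.20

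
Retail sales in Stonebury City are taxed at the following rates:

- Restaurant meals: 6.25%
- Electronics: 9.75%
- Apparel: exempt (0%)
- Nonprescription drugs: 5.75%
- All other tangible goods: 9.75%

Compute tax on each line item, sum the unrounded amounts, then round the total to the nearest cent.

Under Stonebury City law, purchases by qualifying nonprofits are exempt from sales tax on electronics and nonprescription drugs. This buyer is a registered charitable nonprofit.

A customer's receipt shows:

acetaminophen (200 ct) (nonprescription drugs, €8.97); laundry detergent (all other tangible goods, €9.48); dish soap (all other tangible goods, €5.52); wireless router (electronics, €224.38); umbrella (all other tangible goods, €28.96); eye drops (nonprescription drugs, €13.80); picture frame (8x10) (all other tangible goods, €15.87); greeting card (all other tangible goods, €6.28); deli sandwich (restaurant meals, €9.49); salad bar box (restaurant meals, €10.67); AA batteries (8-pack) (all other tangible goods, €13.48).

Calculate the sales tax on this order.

€9.02

Acetaminophen (200 ct) €8.97: nonprescription drugs, buyer-exempt → 0% → €0.00
Laundry detergent €9.48: all other tangible goods → 9.75% → €0.9243
Dish soap €5.52: all other tangible goods → 9.75% → €0.5382
Wireless router €224.38: electronics, buyer-exempt → 0% → €0.00
Umbrella €28.96: all other tangible goods → 9.75% → €2.8236
Eye drops €13.80: nonprescription drugs, buyer-exempt → 0% → €0.00
Picture frame (8x10) €15.87: all other tangible goods → 9.75% → €1.547325
Greeting card €6.28: all other tangible goods → 9.75% → €0.6123
Deli sandwich €9.49: restaurant meals → 6.25% → €0.593125
Salad bar box €10.67: restaurant meals → 6.25% → €0.666875
AA batteries (8-pack) €13.48: all other tangible goods → 9.75% → €1.3143
Unrounded tax sum = €9.020025 → €9.02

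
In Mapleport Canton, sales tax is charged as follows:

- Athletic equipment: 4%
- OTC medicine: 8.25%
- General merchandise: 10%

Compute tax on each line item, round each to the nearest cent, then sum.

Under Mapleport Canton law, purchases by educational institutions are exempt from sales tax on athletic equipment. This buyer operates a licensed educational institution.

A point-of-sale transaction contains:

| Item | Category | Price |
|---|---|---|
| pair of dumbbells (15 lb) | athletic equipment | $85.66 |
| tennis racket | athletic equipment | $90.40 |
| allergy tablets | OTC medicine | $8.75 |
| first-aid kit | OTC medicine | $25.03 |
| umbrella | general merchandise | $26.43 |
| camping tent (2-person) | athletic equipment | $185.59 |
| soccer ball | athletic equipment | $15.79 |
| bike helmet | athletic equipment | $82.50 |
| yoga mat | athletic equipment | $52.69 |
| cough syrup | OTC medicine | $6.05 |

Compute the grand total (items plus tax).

$584.81

Pair of dumbbells (15 lb) $85.66: athletic equipment, buyer-exempt → 0% → $0.00
Tennis racket $90.40: athletic equipment, buyer-exempt → 0% → $0.00
Allergy tablets $8.75: OTC medicine → 8.25% → $0.72
First-aid kit $25.03: OTC medicine → 8.25% → $2.06
Umbrella $26.43: general merchandise → 10% → $2.64
Camping tent (2-person) $185.59: athletic equipment, buyer-exempt → 0% → $0.00
Soccer ball $15.79: athletic equipment, buyer-exempt → 0% → $0.00
Bike helmet $82.50: athletic equipment, buyer-exempt → 0% → $0.00
Yoga mat $52.69: athletic equipment, buyer-exempt → 0% → $0.00
Cough syrup $6.05: OTC medicine → 8.25% → $0.50
Subtotal = $578.89; tax = $5.92; total due = $584.81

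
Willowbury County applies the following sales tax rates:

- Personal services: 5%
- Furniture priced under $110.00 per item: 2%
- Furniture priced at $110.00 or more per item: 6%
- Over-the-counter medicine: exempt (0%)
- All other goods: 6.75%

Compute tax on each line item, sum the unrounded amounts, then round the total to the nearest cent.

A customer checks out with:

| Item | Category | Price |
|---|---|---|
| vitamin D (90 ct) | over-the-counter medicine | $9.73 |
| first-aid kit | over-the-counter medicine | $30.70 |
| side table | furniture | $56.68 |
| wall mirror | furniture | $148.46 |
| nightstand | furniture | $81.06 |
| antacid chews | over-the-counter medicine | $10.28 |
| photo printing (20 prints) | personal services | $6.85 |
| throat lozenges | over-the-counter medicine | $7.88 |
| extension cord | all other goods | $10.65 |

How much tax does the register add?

Vitamin D (90 ct) $9.73: over-the-counter medicine → 0% → $0.00
First-aid kit $30.70: over-the-counter medicine → 0% → $0.00
Side table $56.68: furniture, under $110.00 → 2% → $1.1336
Wall mirror $148.46: furniture, $110.00 or more → 6% → $8.9076
Nightstand $81.06: furniture, under $110.00 → 2% → $1.6212
Antacid chews $10.28: over-the-counter medicine → 0% → $0.00
Photo printing (20 prints) $6.85: personal services → 5% → $0.3425
Throat lozenges $7.88: over-the-counter medicine → 0% → $0.00
Extension cord $10.65: all other goods → 6.75% → $0.718875
Unrounded tax sum = $12.723775 → $12.72

$12.72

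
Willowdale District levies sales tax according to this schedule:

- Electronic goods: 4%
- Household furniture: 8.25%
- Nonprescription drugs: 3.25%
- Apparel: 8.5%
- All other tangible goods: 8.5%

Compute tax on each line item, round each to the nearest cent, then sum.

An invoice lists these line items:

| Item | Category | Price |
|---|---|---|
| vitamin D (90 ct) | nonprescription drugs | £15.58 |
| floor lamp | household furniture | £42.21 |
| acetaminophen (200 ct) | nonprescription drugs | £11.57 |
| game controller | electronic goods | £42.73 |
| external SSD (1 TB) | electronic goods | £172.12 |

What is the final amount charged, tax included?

£297.17

Vitamin D (90 ct) £15.58: nonprescription drugs → 3.25% → £0.51
Floor lamp £42.21: household furniture → 8.25% → £3.48
Acetaminophen (200 ct) £11.57: nonprescription drugs → 3.25% → £0.38
Game controller £42.73: electronic goods → 4% → £1.71
External SSD (1 TB) £172.12: electronic goods → 4% → £6.88
Subtotal = £284.21; tax = £12.96; total due = £297.17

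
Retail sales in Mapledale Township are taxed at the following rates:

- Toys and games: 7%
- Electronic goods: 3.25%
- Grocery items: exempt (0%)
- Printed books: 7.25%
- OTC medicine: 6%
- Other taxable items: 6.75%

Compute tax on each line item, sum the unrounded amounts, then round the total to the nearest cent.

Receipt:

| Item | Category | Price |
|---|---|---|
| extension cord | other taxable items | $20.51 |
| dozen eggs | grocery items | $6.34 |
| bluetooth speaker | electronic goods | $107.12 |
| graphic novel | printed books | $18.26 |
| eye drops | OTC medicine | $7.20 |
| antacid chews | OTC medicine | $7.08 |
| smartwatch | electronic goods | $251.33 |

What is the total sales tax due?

$15.21

Extension cord $20.51: other taxable items → 6.75% → $1.384425
Dozen eggs $6.34: grocery items → 0% → $0.00
Bluetooth speaker $107.12: electronic goods → 3.25% → $3.4814
Graphic novel $18.26: printed books → 7.25% → $1.32385
Eye drops $7.20: OTC medicine → 6% → $0.432
Antacid chews $7.08: OTC medicine → 6% → $0.4248
Smartwatch $251.33: electronic goods → 3.25% → $8.168225
Unrounded tax sum = $15.2147 → $15.21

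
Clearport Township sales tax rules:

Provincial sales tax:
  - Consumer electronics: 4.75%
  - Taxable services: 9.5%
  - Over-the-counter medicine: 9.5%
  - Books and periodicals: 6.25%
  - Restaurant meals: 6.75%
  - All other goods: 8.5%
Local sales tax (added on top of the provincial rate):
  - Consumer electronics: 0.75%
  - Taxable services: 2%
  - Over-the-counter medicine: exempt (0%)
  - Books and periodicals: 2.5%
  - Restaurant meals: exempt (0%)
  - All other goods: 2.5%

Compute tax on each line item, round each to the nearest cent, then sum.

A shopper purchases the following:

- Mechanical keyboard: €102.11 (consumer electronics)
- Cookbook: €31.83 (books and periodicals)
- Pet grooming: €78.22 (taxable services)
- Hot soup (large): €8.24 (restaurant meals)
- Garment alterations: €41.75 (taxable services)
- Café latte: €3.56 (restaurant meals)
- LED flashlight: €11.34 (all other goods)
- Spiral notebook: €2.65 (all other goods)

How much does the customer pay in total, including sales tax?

€304.25

Mechanical keyboard €102.11: consumer electronics → 4.75% + 0.75% local = 5.5% → €5.62
Cookbook €31.83: books and periodicals → 6.25% + 2.5% local = 8.75% → €2.79
Pet grooming €78.22: taxable services → 9.5% + 2% local = 11.5% → €9.00
Hot soup (large) €8.24: restaurant meals → 6.75% + 0% local = 6.75% → €0.56
Garment alterations €41.75: taxable services → 9.5% + 2% local = 11.5% → €4.80
Café latte €3.56: restaurant meals → 6.75% + 0% local = 6.75% → €0.24
LED flashlight €11.34: all other goods → 8.5% + 2.5% local = 11% → €1.25
Spiral notebook €2.65: all other goods → 8.5% + 2.5% local = 11% → €0.29
Subtotal = €279.70; tax = €24.55; total due = €304.25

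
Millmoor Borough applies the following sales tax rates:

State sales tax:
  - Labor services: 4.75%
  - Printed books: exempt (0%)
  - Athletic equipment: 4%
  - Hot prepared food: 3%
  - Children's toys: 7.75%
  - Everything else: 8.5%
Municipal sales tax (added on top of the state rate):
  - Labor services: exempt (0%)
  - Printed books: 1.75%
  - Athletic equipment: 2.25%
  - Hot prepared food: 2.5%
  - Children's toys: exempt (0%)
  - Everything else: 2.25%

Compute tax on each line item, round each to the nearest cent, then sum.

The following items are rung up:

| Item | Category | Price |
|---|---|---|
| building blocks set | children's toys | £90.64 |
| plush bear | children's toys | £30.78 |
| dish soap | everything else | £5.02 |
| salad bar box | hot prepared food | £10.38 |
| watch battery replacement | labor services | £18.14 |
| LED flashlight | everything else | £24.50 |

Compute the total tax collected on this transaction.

Building blocks set £90.64: children's toys → 7.75% + 0% municipal = 7.75% → £7.02
Plush bear £30.78: children's toys → 7.75% + 0% municipal = 7.75% → £2.39
Dish soap £5.02: everything else → 8.5% + 2.25% municipal = 10.75% → £0.54
Salad bar box £10.38: hot prepared food → 3% + 2.5% municipal = 5.5% → £0.57
Watch battery replacement £18.14: labor services → 4.75% + 0% municipal = 4.75% → £0.86
LED flashlight £24.50: everything else → 8.5% + 2.25% municipal = 10.75% → £2.63
Total tax = £7.02 + £2.39 + £0.54 + £0.57 + £0.86 + £2.63 = £14.01

£14.01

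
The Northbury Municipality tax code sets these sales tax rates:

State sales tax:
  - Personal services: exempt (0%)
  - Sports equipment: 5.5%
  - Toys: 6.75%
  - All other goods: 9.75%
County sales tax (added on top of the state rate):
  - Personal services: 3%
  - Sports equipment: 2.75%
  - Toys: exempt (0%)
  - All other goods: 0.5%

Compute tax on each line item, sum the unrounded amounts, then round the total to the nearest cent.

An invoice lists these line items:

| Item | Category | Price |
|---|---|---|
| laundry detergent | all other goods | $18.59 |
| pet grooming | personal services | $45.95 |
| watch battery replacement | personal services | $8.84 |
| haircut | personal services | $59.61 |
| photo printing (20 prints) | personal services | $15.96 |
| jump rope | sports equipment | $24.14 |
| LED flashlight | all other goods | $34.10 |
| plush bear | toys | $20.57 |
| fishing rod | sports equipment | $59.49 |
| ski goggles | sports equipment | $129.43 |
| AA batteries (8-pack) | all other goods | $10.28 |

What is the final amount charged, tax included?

$456.29

Laundry detergent $18.59: all other goods → 9.75% + 0.5% county = 10.25% → $1.905475
Pet grooming $45.95: personal services → 0% + 3% county = 3% → $1.3785
Watch battery replacement $8.84: personal services → 0% + 3% county = 3% → $0.2652
Haircut $59.61: personal services → 0% + 3% county = 3% → $1.7883
Photo printing (20 prints) $15.96: personal services → 0% + 3% county = 3% → $0.4788
Jump rope $24.14: sports equipment → 5.5% + 2.75% county = 8.25% → $1.99155
LED flashlight $34.10: all other goods → 9.75% + 0.5% county = 10.25% → $3.49525
Plush bear $20.57: toys → 6.75% + 0% county = 6.75% → $1.388475
Fishing rod $59.49: sports equipment → 5.5% + 2.75% county = 8.25% → $4.907925
Ski goggles $129.43: sports equipment → 5.5% + 2.75% county = 8.25% → $10.677975
AA batteries (8-pack) $10.28: all other goods → 9.75% + 0.5% county = 10.25% → $1.0537
Subtotal = $426.96; unrounded tax = $29.33115 → $29.33; total due = $456.29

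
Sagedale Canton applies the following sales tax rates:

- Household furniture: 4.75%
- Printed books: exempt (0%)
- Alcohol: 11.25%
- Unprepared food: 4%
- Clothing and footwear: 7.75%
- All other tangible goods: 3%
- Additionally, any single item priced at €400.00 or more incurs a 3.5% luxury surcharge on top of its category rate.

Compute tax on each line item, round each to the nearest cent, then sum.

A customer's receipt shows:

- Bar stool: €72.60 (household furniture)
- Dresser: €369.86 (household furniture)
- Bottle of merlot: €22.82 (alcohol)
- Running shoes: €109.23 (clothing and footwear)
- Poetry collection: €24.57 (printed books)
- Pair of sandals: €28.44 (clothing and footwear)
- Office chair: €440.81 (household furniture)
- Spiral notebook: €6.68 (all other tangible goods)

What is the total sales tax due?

€70.83

Bar stool €72.60: household furniture → 4.75% → €3.45
Dresser €369.86: household furniture → 4.75% → €17.57
Bottle of merlot €22.82: alcohol → 11.25% → €2.57
Running shoes €109.23: clothing and footwear → 7.75% → €8.47
Poetry collection €24.57: printed books → 0% → €0.00
Pair of sandals €28.44: clothing and footwear → 7.75% → €2.20
Office chair €440.81: household furniture → 4.75% + 3.5% surcharge = 8.25% → €36.37
Spiral notebook €6.68: all other tangible goods → 3% → €0.20
Total tax = €3.45 + €17.57 + €2.57 + €8.47 + €2.20 + €36.37 + €0.20 = €70.83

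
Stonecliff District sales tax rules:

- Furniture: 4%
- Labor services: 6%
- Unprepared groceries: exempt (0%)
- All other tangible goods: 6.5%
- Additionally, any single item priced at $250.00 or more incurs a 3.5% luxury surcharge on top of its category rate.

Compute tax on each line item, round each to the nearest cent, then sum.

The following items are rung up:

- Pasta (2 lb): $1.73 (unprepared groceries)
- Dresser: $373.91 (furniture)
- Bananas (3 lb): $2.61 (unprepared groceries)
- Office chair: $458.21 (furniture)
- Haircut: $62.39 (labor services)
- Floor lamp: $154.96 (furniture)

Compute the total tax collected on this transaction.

$72.35

Pasta (2 lb) $1.73: unprepared groceries → 0% → $0.00
Dresser $373.91: furniture → 4% + 3.5% surcharge = 7.5% → $28.04
Bananas (3 lb) $2.61: unprepared groceries → 0% → $0.00
Office chair $458.21: furniture → 4% + 3.5% surcharge = 7.5% → $34.37
Haircut $62.39: labor services → 6% → $3.74
Floor lamp $154.96: furniture → 4% → $6.20
Total tax = $28.04 + $34.37 + $3.74 + $6.20 = $72.35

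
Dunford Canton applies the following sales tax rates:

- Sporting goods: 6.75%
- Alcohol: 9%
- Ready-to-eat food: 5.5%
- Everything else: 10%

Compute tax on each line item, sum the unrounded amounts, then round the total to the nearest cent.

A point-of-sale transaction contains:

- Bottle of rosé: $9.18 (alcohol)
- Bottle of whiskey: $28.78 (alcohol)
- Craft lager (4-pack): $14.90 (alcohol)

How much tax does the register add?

$4.76

Bottle of rosé $9.18: alcohol → 9% → $0.8262
Bottle of whiskey $28.78: alcohol → 9% → $2.5902
Craft lager (4-pack) $14.90: alcohol → 9% → $1.341
Unrounded tax sum = $4.7574 → $4.76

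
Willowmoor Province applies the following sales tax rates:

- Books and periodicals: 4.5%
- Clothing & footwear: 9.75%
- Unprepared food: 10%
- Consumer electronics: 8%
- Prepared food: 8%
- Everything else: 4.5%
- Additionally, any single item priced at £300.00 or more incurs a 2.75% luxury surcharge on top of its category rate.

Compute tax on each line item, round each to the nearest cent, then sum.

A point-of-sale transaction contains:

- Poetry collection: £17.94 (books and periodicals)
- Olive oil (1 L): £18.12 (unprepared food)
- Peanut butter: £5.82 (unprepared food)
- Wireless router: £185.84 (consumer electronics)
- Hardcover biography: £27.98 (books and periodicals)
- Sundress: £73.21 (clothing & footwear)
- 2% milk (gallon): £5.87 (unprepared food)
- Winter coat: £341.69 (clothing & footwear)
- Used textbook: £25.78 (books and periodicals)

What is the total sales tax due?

Poetry collection £17.94: books and periodicals → 4.5% → £0.81
Olive oil (1 L) £18.12: unprepared food → 10% → £1.81
Peanut butter £5.82: unprepared food → 10% → £0.58
Wireless router £185.84: consumer electronics → 8% → £14.87
Hardcover biography £27.98: books and periodicals → 4.5% → £1.26
Sundress £73.21: clothing & footwear → 9.75% → £7.14
2% milk (gallon) £5.87: unprepared food → 10% → £0.59
Winter coat £341.69: clothing & footwear → 9.75% + 2.75% surcharge = 12.5% → £42.71
Used textbook £25.78: books and periodicals → 4.5% → £1.16
Total tax = £0.81 + £1.81 + £0.58 + £14.87 + £1.26 + £7.14 + £0.59 + £42.71 + £1.16 = £70.93

£70.93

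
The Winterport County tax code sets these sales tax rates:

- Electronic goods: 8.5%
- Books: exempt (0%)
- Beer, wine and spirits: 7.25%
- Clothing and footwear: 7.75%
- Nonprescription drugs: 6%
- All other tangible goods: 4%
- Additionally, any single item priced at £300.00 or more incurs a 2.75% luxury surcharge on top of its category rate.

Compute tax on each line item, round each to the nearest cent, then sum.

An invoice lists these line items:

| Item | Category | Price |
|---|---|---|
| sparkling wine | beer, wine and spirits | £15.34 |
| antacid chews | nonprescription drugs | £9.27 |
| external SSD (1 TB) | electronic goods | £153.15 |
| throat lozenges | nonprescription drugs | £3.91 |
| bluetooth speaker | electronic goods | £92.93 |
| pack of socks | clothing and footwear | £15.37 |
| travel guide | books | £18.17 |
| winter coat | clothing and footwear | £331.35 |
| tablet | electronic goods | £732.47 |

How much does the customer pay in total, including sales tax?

£1513.16

Sparkling wine £15.34: beer, wine and spirits → 7.25% → £1.11
Antacid chews £9.27: nonprescription drugs → 6% → £0.56
External SSD (1 TB) £153.15: electronic goods → 8.5% → £13.02
Throat lozenges £3.91: nonprescription drugs → 6% → £0.23
Bluetooth speaker £92.93: electronic goods → 8.5% → £7.90
Pack of socks £15.37: clothing and footwear → 7.75% → £1.19
Travel guide £18.17: books → 0% → £0.00
Winter coat £331.35: clothing and footwear → 7.75% + 2.75% surcharge = 10.5% → £34.79
Tablet £732.47: electronic goods → 8.5% + 2.75% surcharge = 11.25% → £82.40
Subtotal = £1371.96; tax = £141.20; total due = £1513.16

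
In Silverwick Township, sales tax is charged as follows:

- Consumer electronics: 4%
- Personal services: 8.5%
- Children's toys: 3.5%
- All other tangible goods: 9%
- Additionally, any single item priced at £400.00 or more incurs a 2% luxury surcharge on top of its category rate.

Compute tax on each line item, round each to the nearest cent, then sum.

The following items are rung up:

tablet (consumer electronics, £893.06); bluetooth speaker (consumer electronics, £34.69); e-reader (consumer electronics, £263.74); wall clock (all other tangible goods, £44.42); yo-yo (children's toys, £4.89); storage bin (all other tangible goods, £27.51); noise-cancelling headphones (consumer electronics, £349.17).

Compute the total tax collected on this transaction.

Tablet £893.06: consumer electronics → 4% + 2% surcharge = 6% → £53.58
Bluetooth speaker £34.69: consumer electronics → 4% → £1.39
E-reader £263.74: consumer electronics → 4% → £10.55
Wall clock £44.42: all other tangible goods → 9% → £4.00
Yo-yo £4.89: children's toys → 3.5% → £0.17
Storage bin £27.51: all other tangible goods → 9% → £2.48
Noise-cancelling headphones £349.17: consumer electronics → 4% → £13.97
Total tax = £53.58 + £1.39 + £10.55 + £4.00 + £0.17 + £2.48 + £13.97 = £86.14

£86.14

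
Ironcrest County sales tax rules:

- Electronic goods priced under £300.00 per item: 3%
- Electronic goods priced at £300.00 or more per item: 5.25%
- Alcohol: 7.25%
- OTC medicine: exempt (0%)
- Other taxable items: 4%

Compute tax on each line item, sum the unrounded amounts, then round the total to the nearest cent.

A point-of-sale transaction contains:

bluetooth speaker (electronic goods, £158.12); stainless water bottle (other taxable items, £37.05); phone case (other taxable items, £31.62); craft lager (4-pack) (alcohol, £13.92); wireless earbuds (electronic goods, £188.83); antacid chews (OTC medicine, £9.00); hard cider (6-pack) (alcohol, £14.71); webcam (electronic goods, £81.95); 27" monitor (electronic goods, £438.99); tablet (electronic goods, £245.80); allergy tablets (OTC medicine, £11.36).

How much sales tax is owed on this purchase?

Bluetooth speaker £158.12: electronic goods, under £300.00 → 3% → £4.7436
Stainless water bottle £37.05: other taxable items → 4% → £1.482
Phone case £31.62: other taxable items → 4% → £1.2648
Craft lager (4-pack) £13.92: alcohol → 7.25% → £1.0092
Wireless earbuds £188.83: electronic goods, under £300.00 → 3% → £5.6649
Antacid chews £9.00: OTC medicine → 0% → £0.00
Hard cider (6-pack) £14.71: alcohol → 7.25% → £1.066475
Webcam £81.95: electronic goods, under £300.00 → 3% → £2.4585
27" monitor £438.99: electronic goods, £300.00 or more → 5.25% → £23.046975
Tablet £245.80: electronic goods, under £300.00 → 3% → £7.374
Allergy tablets £11.36: OTC medicine → 0% → £0.00
Unrounded tax sum = £48.11045 → £48.11

£48.11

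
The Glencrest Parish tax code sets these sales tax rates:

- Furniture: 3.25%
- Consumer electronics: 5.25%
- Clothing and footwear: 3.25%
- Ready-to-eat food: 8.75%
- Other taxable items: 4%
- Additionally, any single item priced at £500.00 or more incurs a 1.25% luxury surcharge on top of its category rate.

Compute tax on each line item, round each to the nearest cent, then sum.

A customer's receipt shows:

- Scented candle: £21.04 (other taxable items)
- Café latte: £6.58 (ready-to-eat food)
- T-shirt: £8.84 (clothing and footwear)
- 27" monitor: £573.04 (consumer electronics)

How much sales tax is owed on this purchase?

Scented candle £21.04: other taxable items → 4% → £0.84
Café latte £6.58: ready-to-eat food → 8.75% → £0.58
T-shirt £8.84: clothing and footwear → 3.25% → £0.29
27" monitor £573.04: consumer electronics → 5.25% + 1.25% surcharge = 6.5% → £37.25
Total tax = £0.84 + £0.58 + £0.29 + £37.25 = £38.96

£38.96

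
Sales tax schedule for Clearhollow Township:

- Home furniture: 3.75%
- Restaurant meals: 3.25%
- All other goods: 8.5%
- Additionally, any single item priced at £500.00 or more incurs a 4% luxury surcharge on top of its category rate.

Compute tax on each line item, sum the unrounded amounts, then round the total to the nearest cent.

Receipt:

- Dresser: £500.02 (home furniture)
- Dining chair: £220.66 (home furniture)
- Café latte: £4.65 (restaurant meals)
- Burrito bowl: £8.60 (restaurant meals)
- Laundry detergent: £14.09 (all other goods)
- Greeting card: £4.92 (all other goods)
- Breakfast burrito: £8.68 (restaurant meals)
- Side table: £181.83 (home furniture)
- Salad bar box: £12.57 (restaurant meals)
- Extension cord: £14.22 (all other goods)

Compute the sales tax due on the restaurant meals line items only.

£1.12

Café latte £4.65: restaurant meals → 3.25% → £0.151125
Burrito bowl £8.60: restaurant meals → 3.25% → £0.2795
Breakfast burrito £8.68: restaurant meals → 3.25% → £0.2821
Salad bar box £12.57: restaurant meals → 3.25% → £0.408525
Tax on restaurant meals: unrounded sum = £1.12125 → £1.12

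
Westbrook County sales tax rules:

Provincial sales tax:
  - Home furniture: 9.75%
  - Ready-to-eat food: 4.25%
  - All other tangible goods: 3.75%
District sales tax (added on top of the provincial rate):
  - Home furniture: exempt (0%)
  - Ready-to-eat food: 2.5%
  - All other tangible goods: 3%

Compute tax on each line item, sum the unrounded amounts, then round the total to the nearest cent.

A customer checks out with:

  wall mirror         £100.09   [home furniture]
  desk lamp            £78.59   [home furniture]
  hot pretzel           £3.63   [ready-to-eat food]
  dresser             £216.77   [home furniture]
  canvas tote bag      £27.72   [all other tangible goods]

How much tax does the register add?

£40.67

Wall mirror £100.09: home furniture → 9.75% + 0% district = 9.75% → £9.758775
Desk lamp £78.59: home furniture → 9.75% + 0% district = 9.75% → £7.662525
Hot pretzel £3.63: ready-to-eat food → 4.25% + 2.5% district = 6.75% → £0.245025
Dresser £216.77: home furniture → 9.75% + 0% district = 9.75% → £21.135075
Canvas tote bag £27.72: all other tangible goods → 3.75% + 3% district = 6.75% → £1.8711
Unrounded tax sum = £40.6725 → £40.67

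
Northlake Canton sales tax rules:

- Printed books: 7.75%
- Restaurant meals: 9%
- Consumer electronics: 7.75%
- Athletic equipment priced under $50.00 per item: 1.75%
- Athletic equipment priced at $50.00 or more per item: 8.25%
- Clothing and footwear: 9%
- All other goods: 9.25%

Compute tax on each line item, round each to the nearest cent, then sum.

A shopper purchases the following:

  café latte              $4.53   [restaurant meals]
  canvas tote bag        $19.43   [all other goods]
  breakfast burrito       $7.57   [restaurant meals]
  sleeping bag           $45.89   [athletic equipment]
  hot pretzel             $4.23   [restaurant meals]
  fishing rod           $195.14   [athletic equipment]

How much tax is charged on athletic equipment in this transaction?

Sleeping bag $45.89: athletic equipment, under $50.00 → 1.75% → $0.80
Fishing rod $195.14: athletic equipment, $50.00 or more → 8.25% → $16.10
Tax on athletic equipment = $0.80 + $16.10 = $16.90

$16.90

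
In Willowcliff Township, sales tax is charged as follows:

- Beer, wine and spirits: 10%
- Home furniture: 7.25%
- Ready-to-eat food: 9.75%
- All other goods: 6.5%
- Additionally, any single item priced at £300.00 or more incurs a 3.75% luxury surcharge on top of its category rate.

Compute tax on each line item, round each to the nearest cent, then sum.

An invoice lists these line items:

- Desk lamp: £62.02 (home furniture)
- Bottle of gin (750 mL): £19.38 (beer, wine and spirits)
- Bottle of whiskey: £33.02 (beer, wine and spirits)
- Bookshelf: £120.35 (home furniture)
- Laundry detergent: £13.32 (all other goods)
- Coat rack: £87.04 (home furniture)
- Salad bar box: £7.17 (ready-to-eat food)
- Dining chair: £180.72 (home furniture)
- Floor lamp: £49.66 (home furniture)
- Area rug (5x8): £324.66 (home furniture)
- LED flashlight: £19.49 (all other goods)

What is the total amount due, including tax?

£996.86

Desk lamp £62.02: home furniture → 7.25% → £4.50
Bottle of gin (750 mL) £19.38: beer, wine and spirits → 10% → £1.94
Bottle of whiskey £33.02: beer, wine and spirits → 10% → £3.30
Bookshelf £120.35: home furniture → 7.25% → £8.73
Laundry detergent £13.32: all other goods → 6.5% → £0.87
Coat rack £87.04: home furniture → 7.25% → £6.31
Salad bar box £7.17: ready-to-eat food → 9.75% → £0.70
Dining chair £180.72: home furniture → 7.25% → £13.10
Floor lamp £49.66: home furniture → 7.25% → £3.60
Area rug (5x8) £324.66: home furniture → 7.25% + 3.75% surcharge = 11% → £35.71
LED flashlight £19.49: all other goods → 6.5% → £1.27
Subtotal = £916.83; tax = £80.03; total due = £996.86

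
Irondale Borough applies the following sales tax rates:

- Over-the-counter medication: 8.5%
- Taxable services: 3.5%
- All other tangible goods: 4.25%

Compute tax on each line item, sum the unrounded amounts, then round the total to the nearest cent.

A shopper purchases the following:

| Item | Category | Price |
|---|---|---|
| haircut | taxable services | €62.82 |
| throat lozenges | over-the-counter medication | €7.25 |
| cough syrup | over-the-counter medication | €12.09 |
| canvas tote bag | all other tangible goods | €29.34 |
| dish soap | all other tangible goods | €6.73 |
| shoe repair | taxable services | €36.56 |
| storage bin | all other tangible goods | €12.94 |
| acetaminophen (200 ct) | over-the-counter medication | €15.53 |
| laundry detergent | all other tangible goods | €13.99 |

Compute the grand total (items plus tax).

€206.37

Haircut €62.82: taxable services → 3.5% → €2.1987
Throat lozenges €7.25: over-the-counter medication → 8.5% → €0.61625
Cough syrup €12.09: over-the-counter medication → 8.5% → €1.02765
Canvas tote bag €29.34: all other tangible goods → 4.25% → €1.24695
Dish soap €6.73: all other tangible goods → 4.25% → €0.286025
Shoe repair €36.56: taxable services → 3.5% → €1.2796
Storage bin €12.94: all other tangible goods → 4.25% → €0.54995
Acetaminophen (200 ct) €15.53: over-the-counter medication → 8.5% → €1.32005
Laundry detergent €13.99: all other tangible goods → 4.25% → €0.594575
Subtotal = €197.25; unrounded tax = €9.11975 → €9.12; total due = €206.37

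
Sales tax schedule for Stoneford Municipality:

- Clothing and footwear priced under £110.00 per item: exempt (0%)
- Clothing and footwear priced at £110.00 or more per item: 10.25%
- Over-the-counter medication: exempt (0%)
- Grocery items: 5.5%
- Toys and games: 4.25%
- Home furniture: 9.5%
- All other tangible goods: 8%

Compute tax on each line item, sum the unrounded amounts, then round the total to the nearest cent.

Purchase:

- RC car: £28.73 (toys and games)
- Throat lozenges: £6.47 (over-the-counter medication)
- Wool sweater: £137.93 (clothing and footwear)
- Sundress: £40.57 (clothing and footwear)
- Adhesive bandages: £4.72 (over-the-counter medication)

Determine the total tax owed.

£15.36

RC car £28.73: toys and games → 4.25% → £1.221025
Throat lozenges £6.47: over-the-counter medication → 0% → £0.00
Wool sweater £137.93: clothing and footwear, £110.00 or more → 10.25% → £14.137825
Sundress £40.57: clothing and footwear, under £110.00 → 0% → £0.00
Adhesive bandages £4.72: over-the-counter medication → 0% → £0.00
Unrounded tax sum = £15.35885 → £15.36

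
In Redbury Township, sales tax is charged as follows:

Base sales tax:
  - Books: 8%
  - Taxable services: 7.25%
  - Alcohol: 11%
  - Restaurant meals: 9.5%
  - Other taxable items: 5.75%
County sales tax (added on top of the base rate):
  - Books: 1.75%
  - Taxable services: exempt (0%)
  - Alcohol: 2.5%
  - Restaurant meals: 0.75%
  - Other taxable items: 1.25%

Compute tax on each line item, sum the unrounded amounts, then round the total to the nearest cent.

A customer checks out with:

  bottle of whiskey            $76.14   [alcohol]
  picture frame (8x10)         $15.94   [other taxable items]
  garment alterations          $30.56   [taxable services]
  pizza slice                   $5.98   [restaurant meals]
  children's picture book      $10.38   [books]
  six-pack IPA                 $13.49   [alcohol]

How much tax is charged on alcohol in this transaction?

$12.10

Bottle of whiskey $76.14: alcohol → 11% + 2.5% county = 13.5% → $10.2789
Six-pack IPA $13.49: alcohol → 11% + 2.5% county = 13.5% → $1.82115
Tax on alcohol: unrounded sum = $12.10005 → $12.10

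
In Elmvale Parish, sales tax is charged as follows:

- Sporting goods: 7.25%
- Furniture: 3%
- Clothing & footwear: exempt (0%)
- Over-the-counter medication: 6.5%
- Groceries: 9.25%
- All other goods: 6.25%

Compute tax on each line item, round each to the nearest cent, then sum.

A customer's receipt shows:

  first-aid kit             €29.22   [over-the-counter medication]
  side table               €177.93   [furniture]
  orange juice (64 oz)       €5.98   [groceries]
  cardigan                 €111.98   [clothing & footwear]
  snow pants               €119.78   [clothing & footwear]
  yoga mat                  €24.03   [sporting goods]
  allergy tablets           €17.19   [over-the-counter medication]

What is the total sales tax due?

€10.65

First-aid kit €29.22: over-the-counter medication → 6.5% → €1.90
Side table €177.93: furniture → 3% → €5.34
Orange juice (64 oz) €5.98: groceries → 9.25% → €0.55
Cardigan €111.98: clothing & footwear → 0% → €0.00
Snow pants €119.78: clothing & footwear → 0% → €0.00
Yoga mat €24.03: sporting goods → 7.25% → €1.74
Allergy tablets €17.19: over-the-counter medication → 6.5% → €1.12
Total tax = €1.90 + €5.34 + €0.55 + €1.74 + €1.12 = €10.65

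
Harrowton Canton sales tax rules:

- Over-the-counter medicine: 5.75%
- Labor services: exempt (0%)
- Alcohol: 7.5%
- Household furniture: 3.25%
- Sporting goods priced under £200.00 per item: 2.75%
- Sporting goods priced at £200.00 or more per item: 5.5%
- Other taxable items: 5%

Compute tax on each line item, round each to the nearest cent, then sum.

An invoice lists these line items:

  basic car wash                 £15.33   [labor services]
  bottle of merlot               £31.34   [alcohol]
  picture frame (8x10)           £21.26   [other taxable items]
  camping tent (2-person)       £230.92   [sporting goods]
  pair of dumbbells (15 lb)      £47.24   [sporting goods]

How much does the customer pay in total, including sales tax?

Basic car wash £15.33: labor services → 0% → £0.00
Bottle of merlot £31.34: alcohol → 7.5% → £2.35
Picture frame (8x10) £21.26: other taxable items → 5% → £1.06
Camping tent (2-person) £230.92: sporting goods, £200.00 or more → 5.5% → £12.70
Pair of dumbbells (15 lb) £47.24: sporting goods, under £200.00 → 2.75% → £1.30
Subtotal = £346.09; tax = £17.41; total due = £363.50

£363.50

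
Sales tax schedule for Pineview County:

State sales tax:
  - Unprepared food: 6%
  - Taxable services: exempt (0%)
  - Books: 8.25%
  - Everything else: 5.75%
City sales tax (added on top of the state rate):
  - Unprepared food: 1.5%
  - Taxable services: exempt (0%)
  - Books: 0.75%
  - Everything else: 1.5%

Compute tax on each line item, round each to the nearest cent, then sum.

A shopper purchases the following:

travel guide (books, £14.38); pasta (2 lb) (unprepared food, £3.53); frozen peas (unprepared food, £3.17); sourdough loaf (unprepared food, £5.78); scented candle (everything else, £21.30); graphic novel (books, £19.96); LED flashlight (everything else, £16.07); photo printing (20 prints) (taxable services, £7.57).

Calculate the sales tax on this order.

Travel guide £14.38: books → 8.25% + 0.75% city = 9% → £1.29
Pasta (2 lb) £3.53: unprepared food → 6% + 1.5% city = 7.5% → £0.26
Frozen peas £3.17: unprepared food → 6% + 1.5% city = 7.5% → £0.24
Sourdough loaf £5.78: unprepared food → 6% + 1.5% city = 7.5% → £0.43
Scented candle £21.30: everything else → 5.75% + 1.5% city = 7.25% → £1.54
Graphic novel £19.96: books → 8.25% + 0.75% city = 9% → £1.80
LED flashlight £16.07: everything else → 5.75% + 1.5% city = 7.25% → £1.17
Photo printing (20 prints) £7.57: taxable services → 0% + 0% city = 0% → £0.00
Total tax = £1.29 + £0.26 + £0.24 + £0.43 + £1.54 + £1.80 + £1.17 = £6.73

£6.73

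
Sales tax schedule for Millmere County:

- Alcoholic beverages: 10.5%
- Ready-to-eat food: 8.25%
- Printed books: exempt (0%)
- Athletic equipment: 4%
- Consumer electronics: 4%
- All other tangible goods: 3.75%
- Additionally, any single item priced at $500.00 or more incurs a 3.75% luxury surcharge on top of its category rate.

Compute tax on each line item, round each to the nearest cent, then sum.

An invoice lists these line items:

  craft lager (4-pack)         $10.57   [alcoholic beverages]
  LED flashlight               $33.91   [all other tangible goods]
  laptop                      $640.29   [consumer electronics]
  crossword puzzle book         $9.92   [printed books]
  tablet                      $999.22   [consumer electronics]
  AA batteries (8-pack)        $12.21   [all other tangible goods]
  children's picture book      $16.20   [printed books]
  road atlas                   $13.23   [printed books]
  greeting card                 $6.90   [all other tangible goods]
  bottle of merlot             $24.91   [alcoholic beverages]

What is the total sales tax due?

Craft lager (4-pack) $10.57: alcoholic beverages → 10.5% → $1.11
LED flashlight $33.91: all other tangible goods → 3.75% → $1.27
Laptop $640.29: consumer electronics → 4% + 3.75% surcharge = 7.75% → $49.62
Crossword puzzle book $9.92: printed books → 0% → $0.00
Tablet $999.22: consumer electronics → 4% + 3.75% surcharge = 7.75% → $77.44
AA batteries (8-pack) $12.21: all other tangible goods → 3.75% → $0.46
Children's picture book $16.20: printed books → 0% → $0.00
Road atlas $13.23: printed books → 0% → $0.00
Greeting card $6.90: all other tangible goods → 3.75% → $0.26
Bottle of merlot $24.91: alcoholic beverages → 10.5% → $2.62
Total tax = $1.11 + $1.27 + $49.62 + $77.44 + $0.46 + $0.26 + $2.62 = $132.78

$132.78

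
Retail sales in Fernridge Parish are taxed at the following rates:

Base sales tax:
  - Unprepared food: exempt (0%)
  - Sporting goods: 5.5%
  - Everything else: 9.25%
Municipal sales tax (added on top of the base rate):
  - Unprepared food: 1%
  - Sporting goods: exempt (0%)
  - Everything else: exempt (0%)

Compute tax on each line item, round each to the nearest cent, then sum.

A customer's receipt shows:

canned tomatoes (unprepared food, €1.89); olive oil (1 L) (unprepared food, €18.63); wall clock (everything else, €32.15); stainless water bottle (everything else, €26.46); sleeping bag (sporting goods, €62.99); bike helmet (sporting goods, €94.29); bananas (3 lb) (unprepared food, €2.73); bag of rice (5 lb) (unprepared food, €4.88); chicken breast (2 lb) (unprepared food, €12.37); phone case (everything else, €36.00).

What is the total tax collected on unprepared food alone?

Canned tomatoes €1.89: unprepared food → 0% + 1% municipal = 1% → €0.02
Olive oil (1 L) €18.63: unprepared food → 0% + 1% municipal = 1% → €0.19
Bananas (3 lb) €2.73: unprepared food → 0% + 1% municipal = 1% → €0.03
Bag of rice (5 lb) €4.88: unprepared food → 0% + 1% municipal = 1% → €0.05
Chicken breast (2 lb) €12.37: unprepared food → 0% + 1% municipal = 1% → €0.12
Tax on unprepared food = €0.02 + €0.19 + €0.03 + €0.05 + €0.12 = €0.41

€0.41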